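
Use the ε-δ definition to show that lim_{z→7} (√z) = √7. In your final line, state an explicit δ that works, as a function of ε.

Let ε > 0 be given. We want δ > 0 such that 0 < |z − 7| < δ implies |√z − √7| < ε.
Rationalise: √z − √7 = (z − 7)/(√z + √7), so |√z − √7| = |z − 7|/(√z + √7).
Restrict δ ≤ 7 so that |z − 7| < 7 forces z > 0, and then √z + √7 > √7.
Hence |√z − √7| < |z − 7|/√7, which is < ε once |z − 7| < √7·ε.
Take δ = min(7, √7·ε). If 0 < |z − 7| < δ then z > 0 and |√z − √7| < |z − 7|/√7 < ε.

δ = min(7, √7·ε)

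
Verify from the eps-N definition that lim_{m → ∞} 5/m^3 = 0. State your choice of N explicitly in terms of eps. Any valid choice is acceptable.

N = (5/eps)^{1/3}

Let eps > 0 be given. For m ≥ 1, |5/m^3 − 0| = 5/m^3.
5/m^3 < eps ⇔ m^3 > 5/eps ⇔ m > (5/eps)^{1/3}.
Take N = (5/eps)^{1/3}. Then m > N implies 5/m^3 < eps.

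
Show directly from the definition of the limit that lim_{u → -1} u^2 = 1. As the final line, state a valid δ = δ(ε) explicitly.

Fix ε > 0. We seek δ > 0 with 0 < |u + 1| < δ ⇒ |u^2 − 1| < ε.
Factor: u^2 − 1 = (u + 1)(u - 1), so |u^2 − 1| = |u + 1|·|u - 1|.
Impose δ ≤ 2 so that |u| < 3; then |u - 1| ≤ 4.
Hence |u^2 − 1| ≤ 4|u + 1|, which is < ε once |u + 1| < ε/4.
Take δ = min(2, ε/4). If 0 < |u + 1| < δ then both bounds hold and |u^2 − 1| ≤ 4|u + 1| < 4·(ε/4) = ε.

δ = min(2, ε/4)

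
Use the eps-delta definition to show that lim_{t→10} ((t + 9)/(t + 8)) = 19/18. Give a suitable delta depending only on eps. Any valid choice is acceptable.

Suppose eps > 0. We want delta > 0 with 0 < |t − 10| < delta ⇒ |(t + 9)/(t + 8) − (19/18)| < eps.
Combining over a common denominator, (t + 9)/(t + 8) − (19/18) = [(t + 9)·18 − 19·(t + 8)] / [18·(t + 8)] = -1(t − 10) / (18(t + 8)).
So |(t + 9)/(t + 8) − (19/18)| = |t − 10| / (18·|t + 8|).
Require delta ≤ 9, so |t + 8| ≥ |18| − |t − 10| > 18 − 9 = 9.
Hence |(t + 9)/(t + 8) − (19/18)| < |t − 10|/(18·9) = (1/162)|t − 10|, which is < eps once |t − 10| < 162eps.
Take delta = min(9, 162eps). Then 0 < |t − 10| < delta forces both bounds, so |(t + 9)/(t + 8) − (19/18)| < eps.

delta = min(9, 162eps)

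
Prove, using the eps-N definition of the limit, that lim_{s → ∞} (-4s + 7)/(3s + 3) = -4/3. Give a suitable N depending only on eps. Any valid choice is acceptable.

N = (11/3)/eps

Suppose eps > 0. We seek N > 0 such that s > N implies |(-4s + 7)/(3s + 3) + 4/3| < eps.
(-4s + 7)/(3s + 3) + 4/3 = (3(-4s + 7) − (-4)(3s + 3)) / (3(3s + 3)) = 33/(3(3s + 3)).
For s > 0 we have 3s + 3 > 3s, so |(-4s + 7)/(3s + 3) + 4/3| = 33/(3(3s + 3)) < 33/(3·3s) = (11/3)/s.
Thus |(-4s + 7)/(3s + 3) + 4/3| < eps whenever s > (11/3)/eps.
Take N = (11/3)/eps. If s > N then |(-4s + 7)/(3s + 3) + 4/3| < (11/3)/s < eps.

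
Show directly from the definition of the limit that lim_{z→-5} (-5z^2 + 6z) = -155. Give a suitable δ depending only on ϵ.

Suppose ϵ > 0. We want δ > 0 such that 0 < |z + 5| < δ implies |(-5z^2 + 6z) + 155| < ϵ.
(-5z^2 + 6z) + 155 = -5z^2 + 6z + 155 = (z + 5)(-5z + 31).
So |(-5z^2 + 6z) + 155| = |z + 5|·|-5z + 31|.
Assume first that |z + 5| < 2, so |z| < 7. Then |-5z + 31| ≤ 5·7 + 31 = 66.
Hence |(-5z^2 + 6z) + 155| ≤ 66|z + 5| < ϵ provided |z + 5| < ϵ/66.
Take δ = min(2, ϵ/66). Then 0 < |z + 5| < δ gives both |z + 5| < 2 and |z + 5| < ϵ/66, so |(-5z^2 + 6z) + 155| < ϵ.

δ = min(2, ϵ/66)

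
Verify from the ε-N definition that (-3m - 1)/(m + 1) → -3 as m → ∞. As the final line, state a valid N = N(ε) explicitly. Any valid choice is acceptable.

Fix ε > 0. For m ≥ 1, |(-3m - 1)/(m + 1) + 3| = |2|/((m + 1)) = 2/((m + 1)).
Since m + 1 ≥ m for m ≥ 1, this is ≤ 2/(m) = 2/m.
So |(-3m - 1)/(m + 1) + 3| < ε whenever m > 2/ε.
Take N = 2/ε. If m > N then |(-3m - 1)/(m + 1) + 3| ≤ 2/m < ε.

N = 2/ε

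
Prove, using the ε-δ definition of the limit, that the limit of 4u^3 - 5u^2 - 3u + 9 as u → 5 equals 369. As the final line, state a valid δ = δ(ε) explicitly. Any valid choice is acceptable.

Fix ε > 0. We want δ > 0 such that 0 < |u − 5| < δ implies |(4u^3 - 5u^2 - 3u + 9) − 369| < ε.
(4u^3 - 5u^2 - 3u + 9) − 369 = 4u^3 - 5u^2 - 3u - 360 = (u − 5)(4u^2 + 15u + 72).
So |(4u^3 - 5u^2 - 3u + 9) − 369| = |u − 5|·|4u^2 + 15u + 72|.
Assume first that |u − 5| < 2, so |u| < 7. Then |4u^2 + 15u + 72| ≤ 4·7^2 + 15·7 + 72 = 373.
Hence |(4u^3 - 5u^2 - 3u + 9) − 369| ≤ 373|u − 5| < ε provided |u − 5| < ε/373.
Choosing δ = min(2, ε/373) ensures both conditions, hence |(4u^3 - 5u^2 - 3u + 9) − 369| < ε.

δ = min(2, ε/373)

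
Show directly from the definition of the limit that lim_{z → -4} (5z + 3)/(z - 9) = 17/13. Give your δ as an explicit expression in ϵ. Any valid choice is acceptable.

δ = min(13/2, (169/96)ϵ)

Fix ϵ > 0. We want δ > 0 with 0 < |z + 4| < δ ⇒ |(5z + 3)/(z - 9) − (17/13)| < ϵ.
Combining over a common denominator, (5z + 3)/(z - 9) − (17/13) = [(5z + 3)·(-13) − (-17)·(z - 9)] / [(-13)·(z - 9)] = -48(z + 4) / ((-13)(z - 9)).
So |(5z + 3)/(z - 9) − (17/13)| = 48|z + 4| / (13·|z − 9|).
Require δ ≤ 13/2, so |z − 9| ≥ |-13| − |z + 4| > 13 − 13/2 = 13/2.
Hence |(5z + 3)/(z - 9) − (17/13)| < 48|z + 4|/(13·(13/2)) = (96/169)|z + 4|, which is < ϵ once |z + 4| < (169/96)ϵ.
Take δ = min(13/2, (169/96)ϵ). Then 0 < |z + 4| < δ forces both bounds, so |(5z + 3)/(z - 9) − (17/13)| < ϵ.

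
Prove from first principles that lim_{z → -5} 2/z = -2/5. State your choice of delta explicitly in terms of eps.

delta = min(5/2, (25/4)eps)

Suppose eps > 0. We seek delta > 0 such that 0 < |z + 5| < delta implies |2/z + 2/5| < eps.
|2/z + 2/5| = 2·|-5 − z|/(5·|z|) = 2|z + 5|/(5|z|).
Restrict delta ≤ 5/2. Then |z + 5| < 5/2 gives |z| > 5/2, so 5|z| > 25/2.
Then |2/z + 2/5| < 2|z + 5|/(25/2), which is < eps when |z + 5| < (25/4)eps.
Take delta = min(5/2, (25/4)eps). Then 0 < |z + 5| < delta gives both |z + 5| < 5/2 and |z + 5| < (25/4)eps, so |2/z + 2/5| < eps.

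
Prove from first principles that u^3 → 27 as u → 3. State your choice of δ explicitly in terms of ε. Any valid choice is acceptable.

Fix ε > 0. We seek δ > 0 with 0 < |u − 3| < δ ⇒ |u^3 − 27| < ε.
Factor: u^3 − 27 = (u − 3)(u^2 + 3u + 9), so |u^3 − 27| = |u − 3|·|u^2 + 3u + 9|.
Impose δ ≤ 1 so that |u| < 4; then |u^2 + 3u + 9| ≤ 37.
Hence |u^3 − 27| ≤ 37|u − 3|, which is < ε once |u − 3| < ε/37.
Take δ = min(1, ε/37). If 0 < |u − 3| < δ then both bounds hold and |u^3 − 27| ≤ 37|u − 3| < 37·(ε/37) = ε.

δ = min(1, ε/37)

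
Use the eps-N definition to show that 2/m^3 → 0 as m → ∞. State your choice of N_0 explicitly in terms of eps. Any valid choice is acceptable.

N_0 = (2/eps)^{1/3}

Let eps > 0 be given. For m ≥ 1, |2/m^3 − 0| = 2/m^3.
2/m^3 < eps ⇔ m^3 > 2/eps ⇔ m > (2/eps)^{1/3}.
Take N_0 = (2/eps)^{1/3}. Then m > N_0 implies 2/m^3 < eps.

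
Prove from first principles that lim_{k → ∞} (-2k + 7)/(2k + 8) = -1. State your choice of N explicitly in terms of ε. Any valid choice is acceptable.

N = (15/2)/ε

Suppose ε > 0. For k ≥ 1, |(-2k + 7)/(2k + 8) + 1| = |30|/(2(2k + 8)) = 30/(2(2k + 8)).
Since 2k + 8 ≥ 2k for k ≥ 1, this is ≤ 30/(2·2k) = (15/2)/k.
So |(-2k + 7)/(2k + 8) + 1| < ε whenever k > (15/2)/ε.
Take N = (15/2)/ε. If k > N then |(-2k + 7)/(2k + 8) + 1| ≤ (15/2)/k < ε.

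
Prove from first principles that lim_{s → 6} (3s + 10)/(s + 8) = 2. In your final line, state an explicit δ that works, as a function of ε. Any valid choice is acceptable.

Fix ε > 0. We want δ > 0 with 0 < |s − 6| < δ ⇒ |(3s + 10)/(s + 8) − 2| < ε.
Combining over a common denominator, (3s + 10)/(s + 8) − 2 = [(3s + 10)·14 − 28·(s + 8)] / [14·(s + 8)] = 14(s − 6) / (14(s + 8)).
So |(3s + 10)/(s + 8) − 2| = 14|s − 6| / (14·|s + 8|).
Require δ ≤ 7, so |s + 8| ≥ |14| − |s − 6| > 14 − 7 = 7.
Hence |(3s + 10)/(s + 8) − 2| < 14|s − 6|/(14·7) = (1/7)|s − 6|, which is < ε once |s − 6| < 7ε.
Take δ = min(7, 7ε). Then 0 < |s − 6| < δ forces both bounds, so |(3s + 10)/(s + 8) − 2| < ε.

δ = min(7, 7ε)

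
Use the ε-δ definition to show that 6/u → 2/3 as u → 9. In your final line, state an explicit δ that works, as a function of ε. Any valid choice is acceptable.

δ = min(9/2, (27/4)ε)

Let ε > 0. We seek δ > 0 such that 0 < |u − 9| < δ implies |6/u − (2/3)| < ε.
|6/u − (2/3)| = 6·|9 − u|/(9·|u|) = 6|u − 9|/(9|u|).
Restrict δ ≤ 9/2. Then |u − 9| < 9/2 gives |u| > 9/2, so 9|u| > 81/2.
Then |6/u − (2/3)| < 6|u − 9|/(81/2), which is < ε when |u − 9| < (27/4)ε.
Take δ = min(9/2, (27/4)ε). Then 0 < |u − 9| < δ gives both |u − 9| < 9/2 and |u − 9| < (27/4)ε, so |6/u − (2/3)| < ε.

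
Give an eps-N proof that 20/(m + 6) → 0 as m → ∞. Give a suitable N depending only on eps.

Let eps > 0 be given. For m ≥ 1, |20/(m + 6) − 0| = 20/(m + 6) ≤ 20/m.
We need 20/m < eps, i.e. m > 20/eps.
Take N = 20/eps. If m > N then |20/(m + 6)| ≤ 20/m < eps.

N = 20/eps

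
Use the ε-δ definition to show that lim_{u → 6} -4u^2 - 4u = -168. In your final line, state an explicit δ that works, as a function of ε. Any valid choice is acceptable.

Let ε > 0. We want δ > 0 such that 0 < |u − 6| < δ implies |(-4u^2 - 4u) + 168| < ε.
(-4u^2 - 4u) + 168 = -4u^2 - 4u + 168 = (u − 6)(-4u - 28).
So |(-4u^2 - 4u) + 168| = |u − 6|·|-4u - 28|.
Require δ ≤ 1. Then |u − 6| < 1 gives |u| < 7, and by the triangle inequality |-4u - 28| ≤ 4·7 + 28 = 56.
Hence |(-4u^2 - 4u) + 168| ≤ 56|u − 6| < ε provided |u − 6| < ε/56.
Choosing δ = min(1, ε/56) ensures both conditions, hence |(-4u^2 - 4u) + 168| < ε.

δ = min(1, ε/56)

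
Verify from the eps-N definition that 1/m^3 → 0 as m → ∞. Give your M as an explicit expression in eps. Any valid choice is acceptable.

Fix eps > 0. For m ≥ 1, |1/m^3 − 0| = 1/m^3.
1/m^3 < eps ⇔ m^3 > 1/eps ⇔ m > (1/eps)^{1/3}.
Take M = (1/eps)^{1/3}. Then m > M implies 1/m^3 < eps.

M = (1/eps)^{1/3}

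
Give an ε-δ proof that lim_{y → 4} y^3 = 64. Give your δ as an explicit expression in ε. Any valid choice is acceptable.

δ = min(2, ε/76)

Suppose ε > 0. We seek δ > 0 with 0 < |y − 4| < δ ⇒ |y^3 − 64| < ε.
Factor: y^3 − 64 = (y − 4)(y^2 + 4y + 16), so |y^3 − 64| = |y − 4|·|y^2 + 4y + 16|.
Impose δ ≤ 2 so that |y| < 6; then |y^2 + 4y + 16| ≤ 76.
Hence |y^3 − 64| ≤ 76|y − 4|, which is < ε once |y − 4| < ε/76.
Take δ = min(2, ε/76). If 0 < |y − 4| < δ then both bounds hold and |y^3 − 64| ≤ 76|y − 4| < 76·(ε/76) = ε.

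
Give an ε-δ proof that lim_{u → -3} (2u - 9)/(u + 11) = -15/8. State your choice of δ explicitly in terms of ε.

δ = min(4, (32/31)ε)

Suppose ε > 0. We want δ > 0 with 0 < |u + 3| < δ ⇒ |(2u - 9)/(u + 11) + 15/8| < ε.
Combining over a common denominator, (2u - 9)/(u + 11) + 15/8 = [(2u - 9)·8 − (-15)·(u + 11)] / [8·(u + 11)] = 31(u + 3) / (8(u + 11)).
So |(2u - 9)/(u + 11) + 15/8| = 31|u + 3| / (8·|u + 11|).
Require δ ≤ 4, so |u + 11| ≥ |8| − |u + 3| > 8 − 4 = 4.
Hence |(2u - 9)/(u + 11) + 15/8| < 31|u + 3|/(8·4) = (31/32)|u + 3|, which is < ε once |u + 3| < (32/31)ε.
Take δ = min(4, (32/31)ε). Then 0 < |u + 3| < δ forces both bounds, so |(2u - 9)/(u + 11) + 15/8| < ε.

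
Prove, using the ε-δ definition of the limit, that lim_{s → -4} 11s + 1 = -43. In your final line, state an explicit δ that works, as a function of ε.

Let ε > 0. We need δ > 0 so that 0 < |s + 4| < δ implies |(11s + 1) + 43| < ε.
Since (11s + 1) + 43 = 11(s + 4), we have |(11s + 1) + 43| = 11|s + 4|.
Thus it suffices that |s + 4| < ε/11.
Take δ = ε/11. If 0 < |s + 4| < δ then |(11s + 1) + 43| = 11|s + 4| < 11·(ε/11) = ε.

δ = ε/11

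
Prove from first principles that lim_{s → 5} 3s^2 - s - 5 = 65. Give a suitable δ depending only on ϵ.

δ = min(2, ϵ/35)

Fix ϵ > 0. We want δ > 0 such that 0 < |s − 5| < δ implies |(3s^2 - s - 5) − 65| < ϵ.
(3s^2 - s - 5) − 65 = 3s^2 - s - 70 = (s − 5)(3s + 14).
So |(3s^2 - s - 5) − 65| = |s − 5|·|3s + 14|.
Assume first that |s − 5| < 2, so |s| < 7. Then |3s + 14| ≤ 3·7 + 14 = 35.
Hence |(3s^2 - s - 5) − 65| ≤ 35|s − 5| < ϵ provided |s − 5| < ϵ/35.
Choosing δ = min(2, ϵ/35) ensures both conditions, hence |(3s^2 - s - 5) − 65| < ϵ.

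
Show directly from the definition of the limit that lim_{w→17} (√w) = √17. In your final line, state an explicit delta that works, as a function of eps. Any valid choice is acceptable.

Suppose eps > 0. We want delta > 0 such that 0 < |w − 17| < delta implies |√w − √17| < eps.
Rationalise: √w − √17 = (w − 17)/(√w + √17), so |√w − √17| = |w − 17|/(√w + √17).
Restrict delta ≤ 17 so that |w − 17| < 17 forces w > 0, and then √w + √17 > √17.
Hence |√w − √17| < |w − 17|/√17, which is < eps once |w − 17| < √17·eps.
Take delta = min(17, √17·eps). If 0 < |w − 17| < delta then w > 0 and |√w − √17| < |w − 17|/√17 < eps.

delta = min(17, √17·eps)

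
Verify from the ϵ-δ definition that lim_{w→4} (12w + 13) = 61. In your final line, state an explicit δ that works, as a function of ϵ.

δ = ϵ/12

Suppose ϵ > 0. We need δ > 0 so that 0 < |w − 4| < δ implies |(12w + 13) − 61| < ϵ.
Since (12w + 13) − 61 = 12(w − 4), we have |(12w + 13) − 61| = 12|w − 4|.
Thus it suffices that |w − 4| < ϵ/12.
Choosing δ = ϵ/12 gives |(12w + 13) − 61| = 12|w − 4| < ϵ whenever |w − 4| < δ.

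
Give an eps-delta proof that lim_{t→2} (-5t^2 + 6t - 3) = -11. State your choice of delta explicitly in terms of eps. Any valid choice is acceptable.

Let eps > 0 be given. We want delta > 0 such that 0 < |t − 2| < delta implies |(-5t^2 + 6t - 3) + 11| < eps.
(-5t^2 + 6t - 3) + 11 = -5t^2 + 6t + 8 = (t − 2)(-5t - 4).
So |(-5t^2 + 6t - 3) + 11| = |t − 2|·|-5t - 4|.
Assume first that |t − 2| < 2, so |t| < 4. Then |-5t - 4| ≤ 5·4 + 4 = 24.
Hence |(-5t^2 + 6t - 3) + 11| ≤ 24|t − 2| < eps provided |t − 2| < eps/24.
Choosing delta = min(2, eps/24) ensures both conditions, hence |(-5t^2 + 6t - 3) + 11| < eps.

delta = min(2, eps/24)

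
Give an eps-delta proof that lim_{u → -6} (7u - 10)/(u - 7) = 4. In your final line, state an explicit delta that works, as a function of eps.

Fix eps > 0. We want delta > 0 with 0 < |u + 6| < delta ⇒ |(7u - 10)/(u - 7) − 4| < eps.
Combining over a common denominator, (7u - 10)/(u - 7) − 4 = [(7u - 10)·(-13) − (-52)·(u - 7)] / [(-13)·(u - 7)] = -39(u + 6) / ((-13)(u - 7)).
So |(7u - 10)/(u - 7) − 4| = 39|u + 6| / (13·|u − 7|).
Restrict delta ≤ 13/2. Then |u + 6| < 13/2 gives |u − 7| = |(u + 6) + (-13)| ≥ 13 − 13/2 = 13/2.
Hence |(7u - 10)/(u - 7) − 4| < 39|u + 6|/(13·(13/2)) = (6/13)|u + 6|, which is < eps once |u + 6| < (13/6)eps.
Take delta = min(13/2, (13/6)eps). Then 0 < |u + 6| < delta forces both bounds, so |(7u - 10)/(u - 7) − 4| < eps.

delta = min(13/2, (13/6)eps)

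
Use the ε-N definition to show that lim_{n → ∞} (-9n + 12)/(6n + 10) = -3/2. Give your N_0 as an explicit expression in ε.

Fix ε > 0. For n ≥ 1, |(-9n + 12)/(6n + 10) + 3/2| = |162|/(6(6n + 10)) = 162/(6(6n + 10)).
Since 6n + 10 ≥ 6n for n ≥ 1, this is ≤ 162/(6·6n) = (9/2)/n.
So |(-9n + 12)/(6n + 10) + 3/2| < ε whenever n > (9/2)/ε.
Take N_0 = (9/2)/ε. If n > N_0 then |(-9n + 12)/(6n + 10) + 3/2| ≤ (9/2)/n < ε.

N_0 = (9/2)/ε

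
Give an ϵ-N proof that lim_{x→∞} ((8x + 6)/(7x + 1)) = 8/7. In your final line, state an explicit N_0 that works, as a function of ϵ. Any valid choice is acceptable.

Suppose ϵ > 0. We seek N_0 > 0 such that x > N_0 implies |(8x + 6)/(7x + 1) − (8/7)| < ϵ.
(8x + 6)/(7x + 1) − (8/7) = (7(8x + 6) − 8(7x + 1)) / (7(7x + 1)) = 34/(7(7x + 1)).
For x > 0 we have 7x + 1 > 7x, so |(8x + 6)/(7x + 1) − (8/7)| = 34/(7(7x + 1)) < 34/(7·7x) = (34/49)/x.
Thus |(8x + 6)/(7x + 1) − (8/7)| < ϵ whenever x > (34/49)/ϵ.
Take N_0 = (34/49)/ϵ. If x > N_0 then |(8x + 6)/(7x + 1) − (8/7)| < (34/49)/x < ϵ.

N_0 = (34/49)/ϵ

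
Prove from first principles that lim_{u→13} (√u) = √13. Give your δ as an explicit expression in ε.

Let ε > 0. We want δ > 0 such that 0 < |u − 13| < δ implies |√u − √13| < ε.
Multiplying by the conjugate, |√u − √13| = |u − 13|/(√u + √13).
Restrict δ ≤ 13 so that |u − 13| < 13 forces u > 0, and then √u + √13 > √13.
Hence |√u − √13| < |u − 13|/√13, which is < ε once |u − 13| < √13·ε.
Take δ = min(13, √13·ε). If 0 < |u − 13| < δ then u > 0 and |√u − √13| < |u − 13|/√13 < ε.

δ = min(13, √13·ε)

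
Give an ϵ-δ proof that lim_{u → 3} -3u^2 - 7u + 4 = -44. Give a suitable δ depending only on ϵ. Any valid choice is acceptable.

Let ϵ > 0. We want δ > 0 such that 0 < |u − 3| < δ implies |(-3u^2 - 7u + 4) + 44| < ϵ.
(-3u^2 - 7u + 4) + 44 = -3u^2 - 7u + 48 = (u − 3)(-3u - 16).
So |(-3u^2 - 7u + 4) + 44| = |u − 3|·|-3u - 16|.
Assume first that |u − 3| < 2, so |u| < 5. Then |-3u - 16| ≤ 3·5 + 16 = 31.
Hence |(-3u^2 - 7u + 4) + 44| ≤ 31|u − 3| < ϵ provided |u − 3| < ϵ/31.
Choosing δ = min(2, ϵ/31) ensures both conditions, hence |(-3u^2 - 7u + 4) + 44| < ϵ.

δ = min(2, ϵ/31)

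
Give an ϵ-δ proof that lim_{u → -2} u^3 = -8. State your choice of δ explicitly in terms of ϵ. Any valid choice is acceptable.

δ = min(2, ϵ/28)

Let ϵ > 0. We seek δ > 0 with 0 < |u + 2| < δ ⇒ |u^3 + 8| < ϵ.
Factor: u^3 + 8 = (u + 2)(u^2 - 2u + 4), so |u^3 + 8| = |u + 2|·|u^2 - 2u + 4|.
Restrict δ ≤ 2. Then |u + 2| < 2 gives |u| < 4, so by the triangle inequality |u^2 - 2u + 4| ≤ 4^2 + 2·4 + 4 = 28.
Hence |u^3 + 8| ≤ 28|u + 2|, which is < ϵ once |u + 2| < ϵ/28.
Take δ = min(2, ϵ/28). If 0 < |u + 2| < δ then both bounds hold and |u^3 + 8| ≤ 28|u + 2| < 28·(ϵ/28) = ϵ.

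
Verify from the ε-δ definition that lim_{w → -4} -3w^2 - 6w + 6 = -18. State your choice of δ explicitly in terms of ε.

Fix ε > 0. We want δ > 0 such that 0 < |w + 4| < δ implies |(-3w^2 - 6w + 6) + 18| < ε.
(-3w^2 - 6w + 6) + 18 = -3w^2 - 6w + 24 = (w + 4)(-3w + 6).
So |(-3w^2 - 6w + 6) + 18| = |w + 4|·|-3w + 6|.
Assume first that |w + 4| < 1, so |w| < 5. Then |-3w + 6| ≤ 3·5 + 6 = 21.
Hence |(-3w^2 - 6w + 6) + 18| ≤ 21|w + 4| < ε provided |w + 4| < ε/21.
Choosing δ = min(1, ε/21) ensures both conditions, hence |(-3w^2 - 6w + 6) + 18| < ε.

δ = min(1, ε/21)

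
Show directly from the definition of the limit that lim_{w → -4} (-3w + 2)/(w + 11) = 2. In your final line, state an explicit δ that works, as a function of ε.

δ = min(7/2, (7/10)ε)

Fix ε > 0. We want δ > 0 with 0 < |w + 4| < δ ⇒ |(-3w + 2)/(w + 11) − 2| < ε.
Combining over a common denominator, (-3w + 2)/(w + 11) − 2 = [(-3w + 2)·7 − 14·(w + 11)] / [7·(w + 11)] = -35(w + 4) / (7(w + 11)).
So |(-3w + 2)/(w + 11) − 2| = 35|w + 4| / (7·|w + 11|).
Restrict δ ≤ 7/2. Then |w + 4| < 7/2 gives |w + 11| = |(w + 4) + 7| ≥ 7 − 7/2 = 7/2.
Hence |(-3w + 2)/(w + 11) − 2| < 35|w + 4|/(7·(7/2)) = (10/7)|w + 4|, which is < ε once |w + 4| < (7/10)ε.
Take δ = min(7/2, (7/10)ε). Then 0 < |w + 4| < δ forces both bounds, so |(-3w + 2)/(w + 11) − 2| < ε.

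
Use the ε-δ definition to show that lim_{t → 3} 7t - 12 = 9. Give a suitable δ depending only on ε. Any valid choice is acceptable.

Let ε > 0. We need δ > 0 so that 0 < |t − 3| < δ implies |(7t - 12) − 9| < ε.
Since (7t - 12) − 9 = 7(t − 3), we have |(7t - 12) − 9| = 7|t − 3|.
So 7|t − 3| < ε exactly when |t − 3| < ε/7.
Choosing δ = ε/7 gives |(7t - 12) − 9| = 7|t − 3| < ε whenever |t − 3| < δ.

δ = ε/7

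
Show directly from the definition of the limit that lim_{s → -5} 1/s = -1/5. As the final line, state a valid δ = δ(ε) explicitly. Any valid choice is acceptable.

δ = min(5/2, (25/2)ε)

Fix ε > 0. We seek δ > 0 such that 0 < |s + 5| < δ implies |1/s + 1/5| < ε.
|1/s + 1/5| = |-5 − s|/(5·|s|) = |s + 5|/(5|s|).
Require δ ≤ 5/2 so that |s| > 5 − 5/2 = 5/2, hence 5|s| > 25/2.
Then |1/s + 1/5| < |s + 5|/(25/2), which is < ε when |s + 5| < (25/2)ε.
Take δ = min(5/2, (25/2)ε). Then 0 < |s + 5| < δ gives both |s + 5| < 5/2 and |s + 5| < (25/2)ε, so |1/s + 1/5| < ε.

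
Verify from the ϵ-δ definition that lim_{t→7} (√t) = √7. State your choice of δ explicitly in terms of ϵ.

δ = min(7, √7·ϵ)

Fix ϵ > 0. We want δ > 0 such that 0 < |t − 7| < δ implies |√t − √7| < ϵ.
Rationalise: √t − √7 = (t − 7)/(√t + √7), so |√t − √7| = |t − 7|/(√t + √7).
Restrict δ ≤ 7 so that |t − 7| < 7 forces t > 0, and then √t + √7 > √7.
Hence |√t − √7| < |t − 7|/√7, which is < ϵ once |t − 7| < √7·ϵ.
Take δ = min(7, √7·ϵ). If 0 < |t − 7| < δ then t > 0 and |√t − √7| < |t − 7|/√7 < ϵ.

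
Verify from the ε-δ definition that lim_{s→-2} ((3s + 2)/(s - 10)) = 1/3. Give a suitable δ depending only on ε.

δ = min(6, (9/4)ε)

Let ε > 0. We want δ > 0 with 0 < |s + 2| < δ ⇒ |(3s + 2)/(s - 10) − (1/3)| < ε.
Combining over a common denominator, (3s + 2)/(s - 10) − (1/3) = [(3s + 2)·(-12) − (-4)·(s - 10)] / [(-12)·(s - 10)] = -32(s + 2) / ((-12)(s - 10)).
So |(3s + 2)/(s - 10) − (1/3)| = 32|s + 2| / (12·|s − 10|).
Require δ ≤ 6, so |s − 10| ≥ |-12| − |s + 2| > 12 − 6 = 6.
Hence |(3s + 2)/(s - 10) − (1/3)| < 32|s + 2|/(12·6) = (4/9)|s + 2|, which is < ε once |s + 2| < (9/4)ε.
Take δ = min(6, (9/4)ε). Then 0 < |s + 2| < δ forces both bounds, so |(3s + 2)/(s - 10) − (1/3)| < ε.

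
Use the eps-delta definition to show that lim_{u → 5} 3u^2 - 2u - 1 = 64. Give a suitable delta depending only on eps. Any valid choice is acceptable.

Let eps > 0. We want delta > 0 such that 0 < |u − 5| < delta implies |(3u^2 - 2u - 1) − 64| < eps.
(3u^2 - 2u - 1) − 64 = 3u^2 - 2u - 65 = (u − 5)(3u + 13).
So |(3u^2 - 2u - 1) − 64| = |u − 5|·|3u + 13|.
Assume first that |u − 5| < 2, so |u| < 7. Then |3u + 13| ≤ 3·7 + 13 = 34.
Hence |(3u^2 - 2u - 1) − 64| ≤ 34|u − 5| < eps provided |u − 5| < eps/34.
Choosing delta = min(2, eps/34) ensures both conditions, hence |(3u^2 - 2u - 1) − 64| < eps.

delta = min(2, eps/34)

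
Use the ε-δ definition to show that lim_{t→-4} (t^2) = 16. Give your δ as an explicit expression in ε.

δ = min(2, ε/10)

Suppose ε > 0. We seek δ > 0 with 0 < |t + 4| < δ ⇒ |t^2 − 16| < ε.
Factor: t^2 − 16 = (t + 4)(t - 4), so |t^2 − 16| = |t + 4|·|t - 4|.
Impose δ ≤ 2 so that |t| < 6; then |t - 4| ≤ 10.
Hence |t^2 − 16| ≤ 10|t + 4|, which is < ε once |t + 4| < ε/10.
Take δ = min(2, ε/10). If 0 < |t + 4| < δ then both bounds hold and |t^2 − 16| ≤ 10|t + 4| < 10·(ε/10) = ε.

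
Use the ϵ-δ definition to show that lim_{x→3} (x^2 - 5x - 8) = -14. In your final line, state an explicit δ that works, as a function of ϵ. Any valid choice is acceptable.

δ = min(1, ϵ/6)

Suppose ϵ > 0. We want δ > 0 such that 0 < |x − 3| < δ implies |(x^2 - 5x - 8) + 14| < ϵ.
(x^2 - 5x - 8) + 14 = x^2 - 5x + 6 = (x − 3)(x - 2).
So |(x^2 - 5x - 8) + 14| = |x − 3|·|x - 2|.
Require δ ≤ 1. Then |x − 3| < 1 gives |x| < 4, and by the triangle inequality |x - 2| ≤ 4 + 2 = 6.
Hence |(x^2 - 5x - 8) + 14| ≤ 6|x − 3| < ϵ provided |x − 3| < ϵ/6.
Take δ = min(1, ϵ/6). Then 0 < |x − 3| < δ gives both |x − 3| < 1 and |x − 3| < ϵ/6, so |(x^2 - 5x - 8) + 14| < ϵ.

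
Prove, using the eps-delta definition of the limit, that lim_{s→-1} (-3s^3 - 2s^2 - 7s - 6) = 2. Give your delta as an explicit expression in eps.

Fix eps > 0. We want delta > 0 such that 0 < |s + 1| < delta implies |(-3s^3 - 2s^2 - 7s - 6) − 2| < eps.
(-3s^3 - 2s^2 - 7s - 6) − 2 = -3s^3 - 2s^2 - 7s - 8 = (s + 1)(-3s^2 + s - 8).
So |(-3s^3 - 2s^2 - 7s - 6) − 2| = |s + 1|·|-3s^2 + s - 8|.
Assume first that |s + 1| < 2, so |s| < 3. Then |-3s^2 + s - 8| ≤ 3·3^2 + 3 + 8 = 38.
Hence |(-3s^3 - 2s^2 - 7s - 6) − 2| ≤ 38|s + 1| < eps provided |s + 1| < eps/38.
Choosing delta = min(2, eps/38) ensures both conditions, hence |(-3s^3 - 2s^2 - 7s - 6) − 2| < eps.

delta = min(2, eps/38)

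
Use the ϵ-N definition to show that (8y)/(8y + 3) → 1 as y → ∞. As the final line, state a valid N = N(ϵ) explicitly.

Let ϵ > 0 be given. We seek N > 0 such that y > N implies |(8y)/(8y + 3) − 1| < ϵ.
(8y)/(8y + 3) − 1 = (8(8y) − 8(8y + 3)) / (8(8y + 3)) = -24/(8(8y + 3)).
For y > 0 we have 8y + 3 > 8y, so |(8y)/(8y + 3) − 1| = 24/(8(8y + 3)) < 24/(8·8y) = (3/8)/y.
Thus |(8y)/(8y + 3) − 1| < ϵ whenever y > (3/8)/ϵ.
Take N = (3/8)/ϵ. If y > N then |(8y)/(8y + 3) − 1| < (3/8)/y < ϵ.

N = (3/8)/ϵ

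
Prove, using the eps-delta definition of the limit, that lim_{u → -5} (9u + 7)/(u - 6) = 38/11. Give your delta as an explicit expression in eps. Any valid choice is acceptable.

delta = min(11/2, (121/122)eps)

Let eps > 0 be given. We want delta > 0 with 0 < |u + 5| < delta ⇒ |(9u + 7)/(u - 6) − (38/11)| < eps.
Combining over a common denominator, (9u + 7)/(u - 6) − (38/11) = [(9u + 7)·(-11) − (-38)·(u - 6)] / [(-11)·(u - 6)] = -61(u + 5) / ((-11)(u - 6)).
So |(9u + 7)/(u - 6) − (38/11)| = 61|u + 5| / (11·|u − 6|).
Restrict delta ≤ 11/2. Then |u + 5| < 11/2 gives |u − 6| = |(u + 5) + (-11)| ≥ 11 − 11/2 = 11/2.
Hence |(9u + 7)/(u - 6) − (38/11)| < 61|u + 5|/(11·(11/2)) = (122/121)|u + 5|, which is < eps once |u + 5| < (121/122)eps.
Take delta = min(11/2, (121/122)eps). Then 0 < |u + 5| < delta forces both bounds, so |(9u + 7)/(u - 6) − (38/11)| < eps.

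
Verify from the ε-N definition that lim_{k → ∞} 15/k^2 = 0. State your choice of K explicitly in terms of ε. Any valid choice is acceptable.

Let ε > 0 be given. For k ≥ 1, |15/k^2 − 0| = 15/k^2.
15/k^2 < ε ⇔ k^2 > 15/ε ⇔ k > (15/ε)^{1/2}.
Take K = (15/ε)^{1/2}. Then k > K implies 15/k^2 < ε.

K = (15/ε)^{1/2}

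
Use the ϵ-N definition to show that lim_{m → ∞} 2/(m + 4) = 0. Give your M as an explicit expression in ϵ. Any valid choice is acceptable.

Let ϵ > 0 be given. For m ≥ 1, |2/(m + 4) − 0| = 2/(m + 4) ≤ 2/m.
We need 2/m < ϵ, i.e. m > 2/ϵ.
Take M = 2/ϵ. If m > M then |2/(m + 4)| ≤ 2/m < ϵ.

M = 2/ϵ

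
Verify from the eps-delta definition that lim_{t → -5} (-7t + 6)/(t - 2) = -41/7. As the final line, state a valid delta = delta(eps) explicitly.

Suppose eps > 0. We want delta > 0 with 0 < |t + 5| < delta ⇒ |(-7t + 6)/(t - 2) + 41/7| < eps.
Combining over a common denominator, (-7t + 6)/(t - 2) + 41/7 = [(-7t + 6)·(-7) − 41·(t - 2)] / [(-7)·(t - 2)] = 8(t + 5) / ((-7)(t - 2)).
So |(-7t + 6)/(t - 2) + 41/7| = 8|t + 5| / (7·|t − 2|).
Require delta ≤ 7/2, so |t − 2| ≥ |-7| − |t + 5| > 7 − 7/2 = 7/2.
Hence |(-7t + 6)/(t - 2) + 41/7| < 8|t + 5|/(7·(7/2)) = (16/49)|t + 5|, which is < eps once |t + 5| < (49/16)eps.
Take delta = min(7/2, (49/16)eps). Then 0 < |t + 5| < delta forces both bounds, so |(-7t + 6)/(t - 2) + 41/7| < eps.

delta = min(7/2, (49/16)eps)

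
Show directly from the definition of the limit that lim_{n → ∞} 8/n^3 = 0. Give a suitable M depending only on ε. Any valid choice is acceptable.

M = (8/ε)^{1/3}

Let ε > 0 be given. For n ≥ 1, |8/n^3 − 0| = 8/n^3.
8/n^3 < ε ⇔ n^3 > 8/ε ⇔ n > (8/ε)^{1/3}.
Take M = (8/ε)^{1/3}. Then n > M implies 8/n^3 < ε.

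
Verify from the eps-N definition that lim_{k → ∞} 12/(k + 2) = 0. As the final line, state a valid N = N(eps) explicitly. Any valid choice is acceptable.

N = 12/eps

Fix eps > 0. For k ≥ 1, |12/(k + 2) − 0| = 12/(k + 2) ≤ 12/k.
We need 12/k < eps, i.e. k > 12/eps.
Take N = 12/eps. If k > N then |12/(k + 2)| ≤ 12/k < eps.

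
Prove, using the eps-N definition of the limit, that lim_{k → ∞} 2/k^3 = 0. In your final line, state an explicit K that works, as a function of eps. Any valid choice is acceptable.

Fix eps > 0. For k ≥ 1, |2/k^3 − 0| = 2/k^3.
2/k^3 < eps ⇔ k^3 > 2/eps ⇔ k > (2/eps)^{1/3}.
Take K = (2/eps)^{1/3}. Then k > K implies 2/k^3 < eps.

K = (2/eps)^{1/3}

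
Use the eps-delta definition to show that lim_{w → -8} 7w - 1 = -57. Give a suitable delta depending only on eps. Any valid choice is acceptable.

delta = eps/7

Let eps > 0 be given. We need delta > 0 so that 0 < |w + 8| < delta implies |(7w - 1) + 57| < eps.
Since (7w - 1) + 57 = 7(w + 8), we have |(7w - 1) + 57| = 7|w + 8|.
So 7|w + 8| < eps exactly when |w + 8| < eps/7.
Choosing delta = eps/7 gives |(7w - 1) + 57| = 7|w + 8| < eps whenever |w + 8| < delta.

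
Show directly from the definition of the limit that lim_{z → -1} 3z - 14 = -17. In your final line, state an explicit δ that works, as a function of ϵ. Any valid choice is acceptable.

δ = ϵ/3

Suppose ϵ > 0. We need δ > 0 so that 0 < |z + 1| < δ implies |(3z - 14) + 17| < ϵ.
Since (3z - 14) + 17 = 3(z + 1), we have |(3z - 14) + 17| = 3|z + 1|.
So 3|z + 1| < ϵ exactly when |z + 1| < ϵ/3.
Choosing δ = ϵ/3 gives |(3z - 14) + 17| = 3|z + 1| < ϵ whenever |z + 1| < δ.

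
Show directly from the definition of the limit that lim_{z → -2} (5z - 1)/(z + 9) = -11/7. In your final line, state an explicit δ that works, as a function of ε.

δ = min(7/2, (49/92)ε)

Let ε > 0 be given. We want δ > 0 with 0 < |z + 2| < δ ⇒ |(5z - 1)/(z + 9) + 11/7| < ε.
Combining over a common denominator, (5z - 1)/(z + 9) + 11/7 = [(5z - 1)·7 − (-11)·(z + 9)] / [7·(z + 9)] = 46(z + 2) / (7(z + 9)).
So |(5z - 1)/(z + 9) + 11/7| = 46|z + 2| / (7·|z + 9|).
Require δ ≤ 7/2, so |z + 9| ≥ |7| − |z + 2| > 7 − 7/2 = 7/2.
Hence |(5z - 1)/(z + 9) + 11/7| < 46|z + 2|/(7·(7/2)) = (92/49)|z + 2|, which is < ε once |z + 2| < (49/92)ε.
Take δ = min(7/2, (49/92)ε). Then 0 < |z + 2| < δ forces both bounds, so |(5z - 1)/(z + 9) + 11/7| < ε.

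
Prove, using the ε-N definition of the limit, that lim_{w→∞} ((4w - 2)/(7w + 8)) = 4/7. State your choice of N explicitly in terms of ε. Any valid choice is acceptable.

N = (46/49)/ε

Fix ε > 0. We seek N > 0 such that w > N implies |(4w - 2)/(7w + 8) − (4/7)| < ε.
(4w - 2)/(7w + 8) − (4/7) = (7(4w - 2) − 4(7w + 8)) / (7(7w + 8)) = -46/(7(7w + 8)).
For w > 0 we have 7w + 8 > 7w, so |(4w - 2)/(7w + 8) − (4/7)| = 46/(7(7w + 8)) < 46/(7·7w) = (46/49)/w.
Thus |(4w - 2)/(7w + 8) − (4/7)| < ε whenever w > (46/49)/ε.
Take N = (46/49)/ε. If w > N then |(4w - 2)/(7w + 8) − (4/7)| < (46/49)/w < ε.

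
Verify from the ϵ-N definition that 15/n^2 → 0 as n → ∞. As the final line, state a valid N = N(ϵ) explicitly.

Let ϵ > 0. For n ≥ 1, |15/n^2 − 0| = 15/n^2.
15/n^2 < ϵ ⇔ n^2 > 15/ϵ ⇔ n > (15/ϵ)^{1/2}.
Take N = (15/ϵ)^{1/2}. Then n > N implies 15/n^2 < ϵ.

N = (15/ϵ)^{1/2}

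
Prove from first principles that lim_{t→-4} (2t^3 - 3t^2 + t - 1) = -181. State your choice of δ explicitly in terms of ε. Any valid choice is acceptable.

Suppose ε > 0. We want δ > 0 such that 0 < |t + 4| < δ implies |(2t^3 - 3t^2 + t - 1) + 181| < ε.
(2t^3 - 3t^2 + t - 1) + 181 = 2t^3 - 3t^2 + t + 180 = (t + 4)(2t^2 - 11t + 45).
So |(2t^3 - 3t^2 + t - 1) + 181| = |t + 4|·|2t^2 - 11t + 45|.
Require δ ≤ 1. Then |t + 4| < 1 gives |t| < 5, and by the triangle inequality |2t^2 - 11t + 45| ≤ 2·5^2 + 11·5 + 45 = 150.
Hence |(2t^3 - 3t^2 + t - 1) + 181| ≤ 150|t + 4| < ε provided |t + 4| < ε/150.
Choosing δ = min(1, ε/150) ensures both conditions, hence |(2t^3 - 3t^2 + t - 1) + 181| < ε.

δ = min(1, ε/150)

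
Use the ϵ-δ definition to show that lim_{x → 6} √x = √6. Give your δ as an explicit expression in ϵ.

δ = min(6, √6·ϵ)

Let ϵ > 0 be given. We want δ > 0 such that 0 < |x − 6| < δ implies |√x − √6| < ϵ.
Rationalise: √x − √6 = (x − 6)/(√x + √6), so |√x − √6| = |x − 6|/(√x + √6).
Restrict δ ≤ 6 so that |x − 6| < 6 forces x > 0, and then √x + √6 > √6.
Hence |√x − √6| < |x − 6|/√6, which is < ϵ once |x − 6| < √6·ϵ.
Take δ = min(6, √6·ϵ). If 0 < |x − 6| < δ then x > 0 and |√x − √6| < |x − 6|/√6 < ϵ.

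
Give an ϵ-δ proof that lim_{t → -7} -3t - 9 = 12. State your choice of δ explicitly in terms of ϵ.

Suppose ϵ > 0. We need δ > 0 so that 0 < |t + 7| < δ implies |(-3t - 9) − 12| < ϵ.
|(-3t - 9) − 12| = |-3t - 21| = 3|t + 7|.
Thus it suffices that |t + 7| < ϵ/3.
Choosing δ = ϵ/3 gives |(-3t - 9) − 12| = 3|t + 7| < ϵ whenever |t + 7| < δ.

δ = ϵ/3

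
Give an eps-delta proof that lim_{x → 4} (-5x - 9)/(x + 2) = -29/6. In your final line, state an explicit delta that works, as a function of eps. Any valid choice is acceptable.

delta = min(3, 18eps)

Suppose eps > 0. We want delta > 0 with 0 < |x − 4| < delta ⇒ |(-5x - 9)/(x + 2) + 29/6| < eps.
Combining over a common denominator, (-5x - 9)/(x + 2) + 29/6 = [(-5x - 9)·6 − (-29)·(x + 2)] / [6·(x + 2)] = -1(x − 4) / (6(x + 2)).
So |(-5x - 9)/(x + 2) + 29/6| = |x − 4| / (6·|x + 2|).
Require delta ≤ 3, so |x + 2| ≥ |6| − |x − 4| > 6 − 3 = 3.
Hence |(-5x - 9)/(x + 2) + 29/6| < |x − 4|/(6·3) = (1/18)|x − 4|, which is < eps once |x − 4| < 18eps.
Take delta = min(3, 18eps). Then 0 < |x − 4| < delta forces both bounds, so |(-5x - 9)/(x + 2) + 29/6| < eps.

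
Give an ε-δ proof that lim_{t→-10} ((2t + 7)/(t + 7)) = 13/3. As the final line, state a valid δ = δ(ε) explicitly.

Fix ε > 0. We want δ > 0 with 0 < |t + 10| < δ ⇒ |(2t + 7)/(t + 7) − (13/3)| < ε.
Combining over a common denominator, (2t + 7)/(t + 7) − (13/3) = [(2t + 7)·(-3) − (-13)·(t + 7)] / [(-3)·(t + 7)] = 7(t + 10) / ((-3)(t + 7)).
So |(2t + 7)/(t + 7) − (13/3)| = 7|t + 10| / (3·|t + 7|).
Require δ ≤ 3/2, so |t + 7| ≥ |-3| − |t + 10| > 3 − 3/2 = 3/2.
Hence |(2t + 7)/(t + 7) − (13/3)| < 7|t + 10|/(3·(3/2)) = (14/9)|t + 10|, which is < ε once |t + 10| < (9/14)ε.
Take δ = min(3/2, (9/14)ε). Then 0 < |t + 10| < δ forces both bounds, so |(2t + 7)/(t + 7) − (13/3)| < ε.

δ = min(3/2, (9/14)ε)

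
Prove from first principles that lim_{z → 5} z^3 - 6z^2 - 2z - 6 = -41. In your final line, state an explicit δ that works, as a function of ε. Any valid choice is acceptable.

Let ε > 0. We want δ > 0 such that 0 < |z − 5| < δ implies |(z^3 - 6z^2 - 2z - 6) + 41| < ε.
(z^3 - 6z^2 - 2z - 6) + 41 = z^3 - 6z^2 - 2z + 35 = (z − 5)(z^2 - z - 7).
So |(z^3 - 6z^2 - 2z - 6) + 41| = |z − 5|·|z^2 - z - 7|.
Assume first that |z − 5| < 1, so |z| < 6. Then |z^2 - z - 7| ≤ 6^2 + 6 + 7 = 49.
Hence |(z^3 - 6z^2 - 2z - 6) + 41| ≤ 49|z − 5| < ε provided |z − 5| < ε/49.
Choosing δ = min(1, ε/49) ensures both conditions, hence |(z^3 - 6z^2 - 2z - 6) + 41| < ε.

δ = min(1, ε/49)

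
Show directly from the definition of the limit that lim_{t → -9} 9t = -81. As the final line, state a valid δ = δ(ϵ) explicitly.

Fix ϵ > 0. We need δ > 0 so that 0 < |t + 9| < δ implies |(9t) + 81| < ϵ.
|(9t) + 81| = |9t + 81| = 9|t + 9|.
Thus it suffices that |t + 9| < ϵ/9.
Take δ = ϵ/9. If 0 < |t + 9| < δ then |(9t) + 81| = 9|t + 9| < 9·(ϵ/9) = ϵ.

δ = ϵ/9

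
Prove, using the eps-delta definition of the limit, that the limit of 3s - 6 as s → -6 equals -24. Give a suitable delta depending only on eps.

delta = eps/3

Let eps > 0 be given. We need delta > 0 so that 0 < |s + 6| < delta implies |(3s - 6) + 24| < eps.
|(3s - 6) + 24| = |3s + 18| = 3|s + 6|.
Thus it suffices that |s + 6| < eps/3.
Choosing delta = eps/3 gives |(3s - 6) + 24| = 3|s + 6| < eps whenever |s + 6| < delta.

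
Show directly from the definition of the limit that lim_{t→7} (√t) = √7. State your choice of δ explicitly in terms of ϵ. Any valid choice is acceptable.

δ = min(7, √7·ϵ)

Let ϵ > 0. We want δ > 0 such that 0 < |t − 7| < δ implies |√t − √7| < ϵ.
Rationalise: √t − √7 = (t − 7)/(√t + √7), so |√t − √7| = |t − 7|/(√t + √7).
Restrict δ ≤ 7 so that |t − 7| < 7 forces t > 0, and then √t + √7 > √7.
Hence |√t − √7| < |t − 7|/√7, which is < ϵ once |t − 7| < √7·ϵ.
Take δ = min(7, √7·ϵ). If 0 < |t − 7| < δ then t > 0 and |√t − √7| < |t − 7|/√7 < ϵ.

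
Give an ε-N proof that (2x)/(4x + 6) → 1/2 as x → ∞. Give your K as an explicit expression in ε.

Let ε > 0. We seek K > 0 such that x > K implies |(2x)/(4x + 6) − (1/2)| < ε.
(2x)/(4x + 6) − (1/2) = (4(2x) − 2(4x + 6)) / (4(4x + 6)) = -12/(4(4x + 6)).
For x > 0 we have 4x + 6 > 4x, so |(2x)/(4x + 6) − (1/2)| = 12/(4(4x + 6)) < 12/(4·4x) = (3/4)/x.
Thus |(2x)/(4x + 6) − (1/2)| < ε whenever x > (3/4)/ε.
Take K = (3/4)/ε. If x > K then |(2x)/(4x + 6) − (1/2)| < (3/4)/x < ε.

K = (3/4)/ε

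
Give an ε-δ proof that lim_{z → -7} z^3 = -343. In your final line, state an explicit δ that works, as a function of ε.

δ = min(2, ε/193)

Fix ε > 0. We seek δ > 0 with 0 < |z + 7| < δ ⇒ |z^3 + 343| < ε.
Factor: z^3 + 343 = (z + 7)(z^2 - 7z + 49), so |z^3 + 343| = |z + 7|·|z^2 - 7z + 49|.
Restrict δ ≤ 2. Then |z + 7| < 2 gives |z| < 9, so by the triangle inequality |z^2 - 7z + 49| ≤ 9^2 + 7·9 + 49 = 193.
Hence |z^3 + 343| ≤ 193|z + 7|, which is < ε once |z + 7| < ε/193.
Take δ = min(2, ε/193). If 0 < |z + 7| < δ then both bounds hold and |z^3 + 343| ≤ 193|z + 7| < 193·(ε/193) = ε.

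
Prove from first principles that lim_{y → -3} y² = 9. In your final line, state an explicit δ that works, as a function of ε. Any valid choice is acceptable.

δ = min(1, ε/7)

Suppose ε > 0. We seek δ > 0 with 0 < |y + 3| < δ ⇒ |y² − 9| < ε.
Factor: y² − 9 = (y + 3)(y - 3), so |y² − 9| = |y + 3|·|y - 3|.
Impose δ ≤ 1 so that |y| < 4; then |y - 3| ≤ 7.
Hence |y² − 9| ≤ 7|y + 3|, which is < ε once |y + 3| < ε/7.
Take δ = min(1, ε/7). If 0 < |y + 3| < δ then both bounds hold and |y² − 9| ≤ 7|y + 3| < 7·(ε/7) = ε.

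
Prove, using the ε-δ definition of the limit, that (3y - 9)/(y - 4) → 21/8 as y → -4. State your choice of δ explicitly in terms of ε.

Fix ε > 0. We want δ > 0 with 0 < |y + 4| < δ ⇒ |(3y - 9)/(y - 4) − (21/8)| < ε.
Combining over a common denominator, (3y - 9)/(y - 4) − (21/8) = [(3y - 9)·(-8) − (-21)·(y - 4)] / [(-8)·(y - 4)] = -3(y + 4) / ((-8)(y - 4)).
So |(3y - 9)/(y - 4) − (21/8)| = 3|y + 4| / (8·|y − 4|).
Restrict δ ≤ 4. Then |y + 4| < 4 gives |y − 4| = |(y + 4) + (-8)| ≥ 8 − 4 = 4.
Hence |(3y - 9)/(y - 4) − (21/8)| < 3|y + 4|/(8·4) = (3/32)|y + 4|, which is < ε once |y + 4| < (32/3)ε.
Take δ = min(4, (32/3)ε). Then 0 < |y + 4| < δ forces both bounds, so |(3y - 9)/(y - 4) − (21/8)| < ε.

δ = min(4, (32/3)ε)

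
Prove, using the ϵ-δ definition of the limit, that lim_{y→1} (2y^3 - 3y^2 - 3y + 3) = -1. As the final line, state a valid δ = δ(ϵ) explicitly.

δ = min(1, ϵ/14)

Fix ϵ > 0. We want δ > 0 such that 0 < |y − 1| < δ implies |(2y^3 - 3y^2 - 3y + 3) + 1| < ϵ.
(2y^3 - 3y^2 - 3y + 3) + 1 = 2y^3 - 3y^2 - 3y + 4 = (y − 1)(2y^2 - y - 4).
So |(2y^3 - 3y^2 - 3y + 3) + 1| = |y − 1|·|2y^2 - y - 4|.
Assume first that |y − 1| < 1, so |y| < 2. Then |2y^2 - y - 4| ≤ 2·2^2 + 2 + 4 = 14.
Hence |(2y^3 - 3y^2 - 3y + 3) + 1| ≤ 14|y − 1| < ϵ provided |y − 1| < ϵ/14.
Choosing δ = min(1, ϵ/14) ensures both conditions, hence |(2y^3 - 3y^2 - 3y + 3) + 1| < ϵ.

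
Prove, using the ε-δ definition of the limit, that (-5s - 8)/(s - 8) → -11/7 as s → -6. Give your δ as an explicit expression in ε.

Let ε > 0. We want δ > 0 with 0 < |s + 6| < δ ⇒ |(-5s - 8)/(s - 8) + 11/7| < ε.
Combining over a common denominator, (-5s - 8)/(s - 8) + 11/7 = [(-5s - 8)·(-14) − 22·(s - 8)] / [(-14)·(s - 8)] = 48(s + 6) / ((-14)(s - 8)).
So |(-5s - 8)/(s - 8) + 11/7| = 48|s + 6| / (14·|s − 8|).
Require δ ≤ 7, so |s − 8| ≥ |-14| − |s + 6| > 14 − 7 = 7.
Hence |(-5s - 8)/(s - 8) + 11/7| < 48|s + 6|/(14·7) = (24/49)|s + 6|, which is < ε once |s + 6| < (49/24)ε.
Take δ = min(7, (49/24)ε). Then 0 < |s + 6| < δ forces both bounds, so |(-5s - 8)/(s - 8) + 11/7| < ε.

δ = min(7, (49/24)ε)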